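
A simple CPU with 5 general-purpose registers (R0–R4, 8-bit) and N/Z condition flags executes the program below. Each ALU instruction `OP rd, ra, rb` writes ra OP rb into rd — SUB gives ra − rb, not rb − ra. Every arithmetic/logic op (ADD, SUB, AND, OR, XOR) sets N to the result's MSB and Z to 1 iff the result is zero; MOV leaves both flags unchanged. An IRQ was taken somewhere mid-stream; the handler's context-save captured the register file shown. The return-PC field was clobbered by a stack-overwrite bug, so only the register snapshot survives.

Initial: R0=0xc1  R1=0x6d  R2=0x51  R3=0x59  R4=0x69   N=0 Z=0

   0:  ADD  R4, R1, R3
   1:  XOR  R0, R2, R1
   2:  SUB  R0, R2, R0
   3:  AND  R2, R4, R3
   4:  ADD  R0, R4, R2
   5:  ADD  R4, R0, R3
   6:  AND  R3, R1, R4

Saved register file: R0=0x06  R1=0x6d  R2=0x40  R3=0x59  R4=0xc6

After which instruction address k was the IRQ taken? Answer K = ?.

K = 4

after  0: R0=0xc1 R1=0x6d R2=0x51 R3=0x59 R4=0xc6  N=1 Z=0
after  1: R0=0x3c R1=0x6d R2=0x51 R3=0x59 R4=0xc6  N=0 Z=0
after  2: R0=0x15 R1=0x6d R2=0x51 R3=0x59 R4=0xc6  N=0 Z=0
after  3: R0=0x15 R1=0x6d R2=0x40 R3=0x59 R4=0xc6  N=0 Z=0
after  4: R0=0x06 R1=0x6d R2=0x40 R3=0x59 R4=0xc6  N=0 Z=0
-- IRQ taken; context saved, return-PC = 5 --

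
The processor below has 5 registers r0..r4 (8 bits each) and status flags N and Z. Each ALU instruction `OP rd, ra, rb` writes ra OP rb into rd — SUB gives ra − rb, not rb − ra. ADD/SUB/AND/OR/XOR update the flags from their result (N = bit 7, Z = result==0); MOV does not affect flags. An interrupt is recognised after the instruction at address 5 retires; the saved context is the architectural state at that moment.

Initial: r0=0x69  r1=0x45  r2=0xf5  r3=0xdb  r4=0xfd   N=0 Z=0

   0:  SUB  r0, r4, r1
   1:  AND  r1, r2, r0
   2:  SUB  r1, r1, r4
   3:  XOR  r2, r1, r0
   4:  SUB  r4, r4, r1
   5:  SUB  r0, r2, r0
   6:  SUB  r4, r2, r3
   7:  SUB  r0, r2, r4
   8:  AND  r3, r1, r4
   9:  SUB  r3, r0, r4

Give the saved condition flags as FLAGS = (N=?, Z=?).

FLAGS = (N=0, Z=0)

after  0: r0=0xb8 r1=0x45 r2=0xf5 r3=0xdb r4=0xfd  N=1 Z=0
after  1: r0=0xb8 r1=0xb0 r2=0xf5 r3=0xdb r4=0xfd  N=1 Z=0
after  2: r0=0xb8 r1=0xb3 r2=0xf5 r3=0xdb r4=0xfd  N=1 Z=0
after  3: r0=0xb8 r1=0xb3 r2=0x0b r3=0xdb r4=0xfd  N=0 Z=0
after  4: r0=0xb8 r1=0xb3 r2=0x0b r3=0xdb r4=0x4a  N=0 Z=0
after  5: r0=0x53 r1=0xb3 r2=0x0b r3=0xdb r4=0x4a  N=0 Z=0
-- IRQ taken; context saved, return-PC = 6 --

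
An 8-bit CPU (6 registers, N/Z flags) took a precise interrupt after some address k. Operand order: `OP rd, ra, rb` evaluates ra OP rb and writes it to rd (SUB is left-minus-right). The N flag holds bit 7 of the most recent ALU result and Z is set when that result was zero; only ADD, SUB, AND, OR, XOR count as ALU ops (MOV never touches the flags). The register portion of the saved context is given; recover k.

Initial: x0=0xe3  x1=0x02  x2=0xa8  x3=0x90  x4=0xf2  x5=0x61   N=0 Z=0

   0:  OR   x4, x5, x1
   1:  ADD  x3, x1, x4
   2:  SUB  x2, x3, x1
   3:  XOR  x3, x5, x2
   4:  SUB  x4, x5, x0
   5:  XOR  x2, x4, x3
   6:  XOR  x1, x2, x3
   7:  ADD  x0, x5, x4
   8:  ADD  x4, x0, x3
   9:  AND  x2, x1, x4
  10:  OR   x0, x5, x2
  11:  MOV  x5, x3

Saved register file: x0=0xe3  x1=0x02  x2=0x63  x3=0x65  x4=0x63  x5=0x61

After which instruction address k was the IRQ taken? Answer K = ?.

K = 2

after  0: x0=0xe3 x1=0x02 x2=0xa8 x3=0x90 x4=0x63 x5=0x61  N=0 Z=0
after  1: x0=0xe3 x1=0x02 x2=0xa8 x3=0x65 x4=0x63 x5=0x61  N=0 Z=0
after  2: x0=0xe3 x1=0x02 x2=0x63 x3=0x65 x4=0x63 x5=0x61  N=0 Z=0
-- IRQ taken; context saved, return-PC = 3 --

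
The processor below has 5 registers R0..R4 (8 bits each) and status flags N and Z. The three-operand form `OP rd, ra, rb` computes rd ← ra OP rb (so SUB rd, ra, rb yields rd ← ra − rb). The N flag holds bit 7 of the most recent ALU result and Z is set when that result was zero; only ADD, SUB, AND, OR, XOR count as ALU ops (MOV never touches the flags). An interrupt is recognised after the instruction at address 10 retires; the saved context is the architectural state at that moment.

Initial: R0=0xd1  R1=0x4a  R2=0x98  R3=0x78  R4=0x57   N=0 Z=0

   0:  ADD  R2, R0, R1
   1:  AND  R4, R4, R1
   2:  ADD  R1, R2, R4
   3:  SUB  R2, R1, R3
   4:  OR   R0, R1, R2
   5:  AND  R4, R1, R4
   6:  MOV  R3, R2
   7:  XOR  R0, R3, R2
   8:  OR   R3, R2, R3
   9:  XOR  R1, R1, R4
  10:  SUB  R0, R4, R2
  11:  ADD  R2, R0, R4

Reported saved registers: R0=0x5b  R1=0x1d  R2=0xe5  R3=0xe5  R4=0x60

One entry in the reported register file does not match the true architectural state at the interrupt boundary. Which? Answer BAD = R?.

BAD = R4

after  0: R0=0xd1 R1=0x4a R2=0x1b R3=0x78 R4=0x57  N=0 Z=0
after  1: R0=0xd1 R1=0x4a R2=0x1b R3=0x78 R4=0x42  N=0 Z=0
after  2: R0=0xd1 R1=0x5d R2=0x1b R3=0x78 R4=0x42  N=0 Z=0
after  3: R0=0xd1 R1=0x5d R2=0xe5 R3=0x78 R4=0x42  N=1 Z=0
after  4: R0=0xfd R1=0x5d R2=0xe5 R3=0x78 R4=0x42  N=1 Z=0
after  5: R0=0xfd R1=0x5d R2=0xe5 R3=0x78 R4=0x40  N=0 Z=0
after  6: R0=0xfd R1=0x5d R2=0xe5 R3=0xe5 R4=0x40  N=0 Z=0
after  7: R0=0x00 R1=0x5d R2=0xe5 R3=0xe5 R4=0x40  N=0 Z=1
after  8: R0=0x00 R1=0x5d R2=0xe5 R3=0xe5 R4=0x40  N=1 Z=0
after  9: R0=0x00 R1=0x1d R2=0xe5 R3=0xe5 R4=0x40  N=0 Z=0
after 10: R0=0x5b R1=0x1d R2=0xe5 R3=0xe5 R4=0x40  N=0 Z=0
-- IRQ taken; context saved, return-PC = 11 --
mismatch: R4: reported 0x60 vs actual 0x40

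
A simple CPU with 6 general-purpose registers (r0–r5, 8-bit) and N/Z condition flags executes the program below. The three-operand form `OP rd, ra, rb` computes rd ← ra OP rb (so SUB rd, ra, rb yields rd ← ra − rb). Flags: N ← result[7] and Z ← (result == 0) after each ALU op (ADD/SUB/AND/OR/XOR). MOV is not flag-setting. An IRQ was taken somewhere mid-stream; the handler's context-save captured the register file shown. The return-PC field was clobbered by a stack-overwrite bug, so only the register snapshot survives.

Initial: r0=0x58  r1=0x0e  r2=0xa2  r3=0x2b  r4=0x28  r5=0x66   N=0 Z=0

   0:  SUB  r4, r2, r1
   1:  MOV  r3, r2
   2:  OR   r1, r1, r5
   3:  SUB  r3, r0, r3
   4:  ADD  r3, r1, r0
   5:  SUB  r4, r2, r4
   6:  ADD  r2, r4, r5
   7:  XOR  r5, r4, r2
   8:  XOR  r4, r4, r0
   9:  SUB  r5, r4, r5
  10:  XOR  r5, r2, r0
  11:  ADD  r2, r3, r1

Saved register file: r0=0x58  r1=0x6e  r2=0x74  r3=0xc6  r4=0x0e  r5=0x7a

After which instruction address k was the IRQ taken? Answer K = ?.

after  0: r0=0x58 r1=0x0e r2=0xa2 r3=0x2b r4=0x94 r5=0x66  N=1 Z=0
after  1: r0=0x58 r1=0x0e r2=0xa2 r3=0xa2 r4=0x94 r5=0x66  N=1 Z=0
after  2: r0=0x58 r1=0x6e r2=0xa2 r3=0xa2 r4=0x94 r5=0x66  N=0 Z=0
after  3: r0=0x58 r1=0x6e r2=0xa2 r3=0xb6 r4=0x94 r5=0x66  N=1 Z=0
after  4: r0=0x58 r1=0x6e r2=0xa2 r3=0xc6 r4=0x94 r5=0x66  N=1 Z=0
after  5: r0=0x58 r1=0x6e r2=0xa2 r3=0xc6 r4=0x0e r5=0x66  N=0 Z=0
after  6: r0=0x58 r1=0x6e r2=0x74 r3=0xc6 r4=0x0e r5=0x66  N=0 Z=0
after  7: r0=0x58 r1=0x6e r2=0x74 r3=0xc6 r4=0x0e r5=0x7a  N=0 Z=0
-- IRQ taken; context saved, return-PC = 8 --

K = 7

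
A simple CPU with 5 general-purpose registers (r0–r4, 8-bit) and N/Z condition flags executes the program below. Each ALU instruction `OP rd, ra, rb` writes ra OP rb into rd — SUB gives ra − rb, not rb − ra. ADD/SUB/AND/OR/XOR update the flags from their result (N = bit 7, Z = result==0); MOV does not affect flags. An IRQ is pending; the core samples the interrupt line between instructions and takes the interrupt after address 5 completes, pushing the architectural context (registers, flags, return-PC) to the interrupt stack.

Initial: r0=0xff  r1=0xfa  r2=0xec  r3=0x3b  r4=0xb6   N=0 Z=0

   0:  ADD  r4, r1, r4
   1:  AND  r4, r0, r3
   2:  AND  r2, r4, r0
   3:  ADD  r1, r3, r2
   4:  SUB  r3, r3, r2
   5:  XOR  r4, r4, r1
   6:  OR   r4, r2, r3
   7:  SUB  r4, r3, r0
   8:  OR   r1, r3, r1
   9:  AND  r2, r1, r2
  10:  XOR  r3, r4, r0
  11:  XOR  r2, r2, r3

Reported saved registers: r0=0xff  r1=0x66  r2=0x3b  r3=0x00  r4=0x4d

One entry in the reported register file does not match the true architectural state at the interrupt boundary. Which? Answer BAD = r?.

after  0: r0=0xff r1=0xfa r2=0xec r3=0x3b r4=0xb0  N=1 Z=0
after  1: r0=0xff r1=0xfa r2=0xec r3=0x3b r4=0x3b  N=0 Z=0
after  2: r0=0xff r1=0xfa r2=0x3b r3=0x3b r4=0x3b  N=0 Z=0
after  3: r0=0xff r1=0x76 r2=0x3b r3=0x3b r4=0x3b  N=0 Z=0
after  4: r0=0xff r1=0x76 r2=0x3b r3=0x00 r4=0x3b  N=0 Z=1
after  5: r0=0xff r1=0x76 r2=0x3b r3=0x00 r4=0x4d  N=0 Z=0
-- IRQ taken; context saved, return-PC = 6 --
mismatch: r1: reported 0x66 vs actual 0x76

BAD = r1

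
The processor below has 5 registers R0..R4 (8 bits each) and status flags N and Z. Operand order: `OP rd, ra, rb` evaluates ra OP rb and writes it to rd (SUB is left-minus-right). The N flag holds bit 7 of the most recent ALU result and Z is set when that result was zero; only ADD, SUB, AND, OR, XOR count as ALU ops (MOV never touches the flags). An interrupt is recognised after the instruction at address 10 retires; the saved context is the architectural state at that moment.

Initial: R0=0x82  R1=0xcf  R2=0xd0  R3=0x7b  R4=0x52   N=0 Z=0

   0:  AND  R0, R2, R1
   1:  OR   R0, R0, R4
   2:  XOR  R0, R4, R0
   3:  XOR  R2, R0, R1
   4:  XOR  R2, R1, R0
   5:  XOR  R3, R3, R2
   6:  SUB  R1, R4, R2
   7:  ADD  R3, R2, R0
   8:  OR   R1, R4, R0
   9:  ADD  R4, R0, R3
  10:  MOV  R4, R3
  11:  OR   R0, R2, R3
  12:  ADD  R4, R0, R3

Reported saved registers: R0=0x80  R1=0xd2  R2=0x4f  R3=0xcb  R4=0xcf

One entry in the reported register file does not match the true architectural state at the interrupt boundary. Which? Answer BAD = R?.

BAD = R3

after  0: R0=0xc0 R1=0xcf R2=0xd0 R3=0x7b R4=0x52  N=1 Z=0
after  1: R0=0xd2 R1=0xcf R2=0xd0 R3=0x7b R4=0x52  N=1 Z=0
after  2: R0=0x80 R1=0xcf R2=0xd0 R3=0x7b R4=0x52  N=1 Z=0
after  3: R0=0x80 R1=0xcf R2=0x4f R3=0x7b R4=0x52  N=0 Z=0
after  4: R0=0x80 R1=0xcf R2=0x4f R3=0x7b R4=0x52  N=0 Z=0
after  5: R0=0x80 R1=0xcf R2=0x4f R3=0x34 R4=0x52  N=0 Z=0
after  6: R0=0x80 R1=0x03 R2=0x4f R3=0x34 R4=0x52  N=0 Z=0
after  7: R0=0x80 R1=0x03 R2=0x4f R3=0xcf R4=0x52  N=1 Z=0
after  8: R0=0x80 R1=0xd2 R2=0x4f R3=0xcf R4=0x52  N=1 Z=0
after  9: R0=0x80 R1=0xd2 R2=0x4f R3=0xcf R4=0x4f  N=0 Z=0
after 10: R0=0x80 R1=0xd2 R2=0x4f R3=0xcf R4=0xcf  N=0 Z=0
-- IRQ taken; context saved, return-PC = 11 --
mismatch: R3: reported 0xcb vs actual 0xcf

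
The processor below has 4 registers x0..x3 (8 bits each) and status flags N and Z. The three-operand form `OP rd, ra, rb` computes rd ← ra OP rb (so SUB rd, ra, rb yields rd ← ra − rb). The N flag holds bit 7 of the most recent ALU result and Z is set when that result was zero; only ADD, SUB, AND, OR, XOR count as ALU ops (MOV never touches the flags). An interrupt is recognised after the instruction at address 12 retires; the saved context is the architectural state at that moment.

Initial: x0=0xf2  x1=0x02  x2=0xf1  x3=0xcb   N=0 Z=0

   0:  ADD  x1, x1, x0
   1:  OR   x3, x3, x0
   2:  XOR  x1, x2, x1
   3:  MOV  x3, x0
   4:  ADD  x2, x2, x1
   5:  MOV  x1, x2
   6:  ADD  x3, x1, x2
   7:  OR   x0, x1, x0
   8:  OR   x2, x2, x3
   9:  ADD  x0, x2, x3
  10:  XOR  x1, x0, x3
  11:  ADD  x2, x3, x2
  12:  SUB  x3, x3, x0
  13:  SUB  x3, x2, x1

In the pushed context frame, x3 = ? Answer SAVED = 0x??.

SAVED = 0x02

after  0: x0=0xf2 x1=0xf4 x2=0xf1 x3=0xcb  N=1 Z=0
after  1: x0=0xf2 x1=0xf4 x2=0xf1 x3=0xfb  N=1 Z=0
after  2: x0=0xf2 x1=0x05 x2=0xf1 x3=0xfb  N=0 Z=0
after  3: x0=0xf2 x1=0x05 x2=0xf1 x3=0xf2  N=0 Z=0
after  4: x0=0xf2 x1=0x05 x2=0xf6 x3=0xf2  N=1 Z=0
after  5: x0=0xf2 x1=0xf6 x2=0xf6 x3=0xf2  N=1 Z=0
after  6: x0=0xf2 x1=0xf6 x2=0xf6 x3=0xec  N=1 Z=0
after  7: x0=0xf6 x1=0xf6 x2=0xf6 x3=0xec  N=1 Z=0
after  8: x0=0xf6 x1=0xf6 x2=0xfe x3=0xec  N=1 Z=0
after  9: x0=0xea x1=0xf6 x2=0xfe x3=0xec  N=1 Z=0
after 10: x0=0xea x1=0x06 x2=0xfe x3=0xec  N=0 Z=0
after 11: x0=0xea x1=0x06 x2=0xea x3=0xec  N=1 Z=0
after 12: x0=0xea x1=0x06 x2=0xea x3=0x02  N=0 Z=0
-- IRQ taken; context saved, return-PC = 13 --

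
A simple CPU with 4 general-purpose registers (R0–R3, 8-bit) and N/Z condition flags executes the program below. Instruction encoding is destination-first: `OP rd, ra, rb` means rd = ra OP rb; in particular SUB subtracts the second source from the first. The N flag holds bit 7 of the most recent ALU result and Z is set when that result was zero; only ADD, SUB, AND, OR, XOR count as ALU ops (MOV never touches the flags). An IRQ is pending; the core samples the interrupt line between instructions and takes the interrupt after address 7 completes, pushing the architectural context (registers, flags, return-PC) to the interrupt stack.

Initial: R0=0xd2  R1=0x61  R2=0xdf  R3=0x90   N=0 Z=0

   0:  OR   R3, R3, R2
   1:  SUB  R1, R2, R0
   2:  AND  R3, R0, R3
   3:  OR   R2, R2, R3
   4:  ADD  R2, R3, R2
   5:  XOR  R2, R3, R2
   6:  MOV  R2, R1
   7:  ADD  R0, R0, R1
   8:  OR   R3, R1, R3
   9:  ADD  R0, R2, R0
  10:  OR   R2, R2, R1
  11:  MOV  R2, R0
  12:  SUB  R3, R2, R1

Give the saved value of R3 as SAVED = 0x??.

SAVED = 0xd2

after  0: R0=0xd2 R1=0x61 R2=0xdf R3=0xdf  N=1 Z=0
after  1: R0=0xd2 R1=0x0d R2=0xdf R3=0xdf  N=0 Z=0
after  2: R0=0xd2 R1=0x0d R2=0xdf R3=0xd2  N=1 Z=0
after  3: R0=0xd2 R1=0x0d R2=0xdf R3=0xd2  N=1 Z=0
after  4: R0=0xd2 R1=0x0d R2=0xb1 R3=0xd2  N=1 Z=0
after  5: R0=0xd2 R1=0x0d R2=0x63 R3=0xd2  N=0 Z=0
after  6: R0=0xd2 R1=0x0d R2=0x0d R3=0xd2  N=0 Z=0
after  7: R0=0xdf R1=0x0d R2=0x0d R3=0xd2  N=1 Z=0
-- IRQ taken; context saved, return-PC = 8 --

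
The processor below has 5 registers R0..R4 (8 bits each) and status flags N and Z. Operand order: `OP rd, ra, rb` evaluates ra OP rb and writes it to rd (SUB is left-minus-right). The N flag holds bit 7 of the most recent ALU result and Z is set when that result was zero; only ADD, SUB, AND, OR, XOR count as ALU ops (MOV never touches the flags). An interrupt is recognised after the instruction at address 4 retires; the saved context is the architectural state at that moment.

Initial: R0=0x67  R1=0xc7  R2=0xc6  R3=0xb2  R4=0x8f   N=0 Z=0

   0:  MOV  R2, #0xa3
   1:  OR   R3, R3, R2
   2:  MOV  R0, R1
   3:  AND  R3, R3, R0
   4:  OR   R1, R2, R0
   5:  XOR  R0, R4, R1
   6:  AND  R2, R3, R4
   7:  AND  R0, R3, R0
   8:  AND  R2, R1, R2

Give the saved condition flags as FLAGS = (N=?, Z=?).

after  0: R0=0x67 R1=0xc7 R2=0xa3 R3=0xb2 R4=0x8f  N=0 Z=0
after  1: R0=0x67 R1=0xc7 R2=0xa3 R3=0xb3 R4=0x8f  N=1 Z=0
after  2: R0=0xc7 R1=0xc7 R2=0xa3 R3=0xb3 R4=0x8f  N=1 Z=0
after  3: R0=0xc7 R1=0xc7 R2=0xa3 R3=0x83 R4=0x8f  N=1 Z=0
after  4: R0=0xc7 R1=0xe7 R2=0xa3 R3=0x83 R4=0x8f  N=1 Z=0
-- IRQ taken; context saved, return-PC = 5 --

FLAGS = (N=1, Z=0)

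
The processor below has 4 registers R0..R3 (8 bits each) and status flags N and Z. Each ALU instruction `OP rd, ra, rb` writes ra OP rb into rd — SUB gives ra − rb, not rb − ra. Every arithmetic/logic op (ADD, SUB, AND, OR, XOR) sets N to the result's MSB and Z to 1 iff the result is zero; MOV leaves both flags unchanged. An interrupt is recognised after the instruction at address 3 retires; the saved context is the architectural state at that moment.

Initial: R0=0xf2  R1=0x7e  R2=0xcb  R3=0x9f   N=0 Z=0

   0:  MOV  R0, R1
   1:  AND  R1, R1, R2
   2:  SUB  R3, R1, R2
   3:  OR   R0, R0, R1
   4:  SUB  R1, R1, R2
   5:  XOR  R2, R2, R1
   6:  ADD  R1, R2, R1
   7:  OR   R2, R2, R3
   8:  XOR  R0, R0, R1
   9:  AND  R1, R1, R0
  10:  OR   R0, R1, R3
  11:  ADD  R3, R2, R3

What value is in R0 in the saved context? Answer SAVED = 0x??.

SAVED = 0x7e

after  0: R0=0x7e R1=0x7e R2=0xcb R3=0x9f  N=0 Z=0
after  1: R0=0x7e R1=0x4a R2=0xcb R3=0x9f  N=0 Z=0
after  2: R0=0x7e R1=0x4a R2=0xcb R3=0x7f  N=0 Z=0
after  3: R0=0x7e R1=0x4a R2=0xcb R3=0x7f  N=0 Z=0
-- IRQ taken; context saved, return-PC = 4 --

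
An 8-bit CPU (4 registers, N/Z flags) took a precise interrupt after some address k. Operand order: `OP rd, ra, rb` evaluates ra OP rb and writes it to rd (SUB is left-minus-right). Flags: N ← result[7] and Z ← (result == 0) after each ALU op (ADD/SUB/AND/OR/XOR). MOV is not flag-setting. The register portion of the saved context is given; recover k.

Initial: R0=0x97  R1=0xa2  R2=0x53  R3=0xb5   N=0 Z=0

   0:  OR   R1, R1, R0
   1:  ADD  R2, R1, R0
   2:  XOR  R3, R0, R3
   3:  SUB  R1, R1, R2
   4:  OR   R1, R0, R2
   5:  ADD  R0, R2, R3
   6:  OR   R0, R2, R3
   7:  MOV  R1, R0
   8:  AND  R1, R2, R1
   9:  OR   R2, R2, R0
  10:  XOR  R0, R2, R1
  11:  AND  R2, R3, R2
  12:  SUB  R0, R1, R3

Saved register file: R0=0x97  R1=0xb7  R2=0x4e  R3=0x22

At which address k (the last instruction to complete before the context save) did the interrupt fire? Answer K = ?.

after  0: R0=0x97 R1=0xb7 R2=0x53 R3=0xb5  N=1 Z=0
after  1: R0=0x97 R1=0xb7 R2=0x4e R3=0xb5  N=0 Z=0
after  2: R0=0x97 R1=0xb7 R2=0x4e R3=0x22  N=0 Z=0
-- IRQ taken; context saved, return-PC = 3 --

K = 2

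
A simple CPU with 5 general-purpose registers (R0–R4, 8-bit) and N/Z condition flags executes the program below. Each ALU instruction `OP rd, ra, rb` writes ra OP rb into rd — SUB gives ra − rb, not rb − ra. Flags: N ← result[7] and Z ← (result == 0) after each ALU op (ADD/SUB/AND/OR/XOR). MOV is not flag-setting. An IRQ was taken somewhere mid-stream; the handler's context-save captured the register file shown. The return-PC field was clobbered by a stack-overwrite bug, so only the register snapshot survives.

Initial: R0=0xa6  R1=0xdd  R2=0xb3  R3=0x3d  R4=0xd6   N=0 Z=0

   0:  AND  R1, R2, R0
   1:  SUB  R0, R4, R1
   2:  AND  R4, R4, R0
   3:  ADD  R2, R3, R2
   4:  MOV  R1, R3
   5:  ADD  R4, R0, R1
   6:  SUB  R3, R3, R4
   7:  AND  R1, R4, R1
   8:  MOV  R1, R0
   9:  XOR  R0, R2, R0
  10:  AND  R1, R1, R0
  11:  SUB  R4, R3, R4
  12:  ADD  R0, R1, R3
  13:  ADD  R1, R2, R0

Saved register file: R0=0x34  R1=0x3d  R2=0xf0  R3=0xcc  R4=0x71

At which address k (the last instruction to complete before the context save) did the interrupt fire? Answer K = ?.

K = 6

after  0: R0=0xa6 R1=0xa2 R2=0xb3 R3=0x3d R4=0xd6  N=1 Z=0
after  1: R0=0x34 R1=0xa2 R2=0xb3 R3=0x3d R4=0xd6  N=0 Z=0
after  2: R0=0x34 R1=0xa2 R2=0xb3 R3=0x3d R4=0x14  N=0 Z=0
after  3: R0=0x34 R1=0xa2 R2=0xf0 R3=0x3d R4=0x14  N=1 Z=0
after  4: R0=0x34 R1=0x3d R2=0xf0 R3=0x3d R4=0x14  N=1 Z=0
after  5: R0=0x34 R1=0x3d R2=0xf0 R3=0x3d R4=0x71  N=0 Z=0
after  6: R0=0x34 R1=0x3d R2=0xf0 R3=0xcc R4=0x71  N=1 Z=0
-- IRQ taken; context saved, return-PC = 7 --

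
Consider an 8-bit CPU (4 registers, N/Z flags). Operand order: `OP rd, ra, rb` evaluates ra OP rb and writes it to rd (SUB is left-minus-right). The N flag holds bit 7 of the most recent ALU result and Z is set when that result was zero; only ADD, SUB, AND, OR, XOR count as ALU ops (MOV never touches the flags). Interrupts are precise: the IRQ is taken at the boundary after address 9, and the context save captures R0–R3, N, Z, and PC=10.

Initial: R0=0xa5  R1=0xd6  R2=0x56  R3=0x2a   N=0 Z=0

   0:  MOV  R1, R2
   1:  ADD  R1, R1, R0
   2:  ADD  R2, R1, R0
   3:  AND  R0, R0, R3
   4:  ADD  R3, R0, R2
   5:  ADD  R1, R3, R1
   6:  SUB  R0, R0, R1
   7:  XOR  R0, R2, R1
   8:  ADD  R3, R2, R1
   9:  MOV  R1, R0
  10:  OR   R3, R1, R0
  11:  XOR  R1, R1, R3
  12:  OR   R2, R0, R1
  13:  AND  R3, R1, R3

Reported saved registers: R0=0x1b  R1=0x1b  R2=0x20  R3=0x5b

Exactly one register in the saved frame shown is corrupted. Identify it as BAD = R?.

after  0: R0=0xa5 R1=0x56 R2=0x56 R3=0x2a  N=0 Z=0
after  1: R0=0xa5 R1=0xfb R2=0x56 R3=0x2a  N=1 Z=0
after  2: R0=0xa5 R1=0xfb R2=0xa0 R3=0x2a  N=1 Z=0
after  3: R0=0x20 R1=0xfb R2=0xa0 R3=0x2a  N=0 Z=0
after  4: R0=0x20 R1=0xfb R2=0xa0 R3=0xc0  N=1 Z=0
after  5: R0=0x20 R1=0xbb R2=0xa0 R3=0xc0  N=1 Z=0
after  6: R0=0x65 R1=0xbb R2=0xa0 R3=0xc0  N=0 Z=0
after  7: R0=0x1b R1=0xbb R2=0xa0 R3=0xc0  N=0 Z=0
after  8: R0=0x1b R1=0xbb R2=0xa0 R3=0x5b  N=0 Z=0
after  9: R0=0x1b R1=0x1b R2=0xa0 R3=0x5b  N=0 Z=0
-- IRQ taken; context saved, return-PC = 10 --
mismatch: R2: reported 0x20 vs actual 0xa0

BAD = R2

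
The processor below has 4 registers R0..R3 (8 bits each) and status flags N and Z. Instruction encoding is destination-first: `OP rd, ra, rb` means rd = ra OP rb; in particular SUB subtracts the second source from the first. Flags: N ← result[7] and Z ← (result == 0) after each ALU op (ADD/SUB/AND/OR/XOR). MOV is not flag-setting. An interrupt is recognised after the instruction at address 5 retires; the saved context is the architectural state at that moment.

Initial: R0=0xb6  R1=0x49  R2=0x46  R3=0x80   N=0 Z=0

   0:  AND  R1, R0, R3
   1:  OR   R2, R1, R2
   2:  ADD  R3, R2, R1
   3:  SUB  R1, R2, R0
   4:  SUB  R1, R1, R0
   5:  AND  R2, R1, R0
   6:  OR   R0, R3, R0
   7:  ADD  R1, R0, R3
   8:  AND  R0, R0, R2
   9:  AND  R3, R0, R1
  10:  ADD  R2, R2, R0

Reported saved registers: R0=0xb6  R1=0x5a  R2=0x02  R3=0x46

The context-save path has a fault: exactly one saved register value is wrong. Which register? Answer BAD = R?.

BAD = R2

after  0: R0=0xb6 R1=0x80 R2=0x46 R3=0x80  N=1 Z=0
after  1: R0=0xb6 R1=0x80 R2=0xc6 R3=0x80  N=1 Z=0
after  2: R0=0xb6 R1=0x80 R2=0xc6 R3=0x46  N=0 Z=0
after  3: R0=0xb6 R1=0x10 R2=0xc6 R3=0x46  N=0 Z=0
after  4: R0=0xb6 R1=0x5a R2=0xc6 R3=0x46  N=0 Z=0
after  5: R0=0xb6 R1=0x5a R2=0x12 R3=0x46  N=0 Z=0
-- IRQ taken; context saved, return-PC = 6 --
mismatch: R2: reported 0x02 vs actual 0x12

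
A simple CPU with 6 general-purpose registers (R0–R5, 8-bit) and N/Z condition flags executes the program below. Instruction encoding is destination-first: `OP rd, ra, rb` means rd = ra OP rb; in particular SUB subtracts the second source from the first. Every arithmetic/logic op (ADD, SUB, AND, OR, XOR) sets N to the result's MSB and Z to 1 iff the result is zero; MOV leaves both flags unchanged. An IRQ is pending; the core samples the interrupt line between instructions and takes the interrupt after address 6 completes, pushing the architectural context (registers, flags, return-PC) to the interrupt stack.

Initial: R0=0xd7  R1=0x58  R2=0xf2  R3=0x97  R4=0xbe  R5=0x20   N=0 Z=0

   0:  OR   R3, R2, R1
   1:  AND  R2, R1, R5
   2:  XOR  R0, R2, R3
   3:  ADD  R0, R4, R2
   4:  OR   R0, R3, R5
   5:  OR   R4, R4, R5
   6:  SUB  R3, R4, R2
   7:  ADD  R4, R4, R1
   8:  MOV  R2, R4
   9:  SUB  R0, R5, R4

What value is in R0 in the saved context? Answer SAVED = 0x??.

SAVED = 0xfa

after  0: R0=0xd7 R1=0x58 R2=0xf2 R3=0xfa R4=0xbe R5=0x20  N=1 Z=0
after  1: R0=0xd7 R1=0x58 R2=0x00 R3=0xfa R4=0xbe R5=0x20  N=0 Z=1
after  2: R0=0xfa R1=0x58 R2=0x00 R3=0xfa R4=0xbe R5=0x20  N=1 Z=0
after  3: R0=0xbe R1=0x58 R2=0x00 R3=0xfa R4=0xbe R5=0x20  N=1 Z=0
after  4: R0=0xfa R1=0x58 R2=0x00 R3=0xfa R4=0xbe R5=0x20  N=1 Z=0
after  5: R0=0xfa R1=0x58 R2=0x00 R3=0xfa R4=0xbe R5=0x20  N=1 Z=0
after  6: R0=0xfa R1=0x58 R2=0x00 R3=0xbe R4=0xbe R5=0x20  N=1 Z=0
-- IRQ taken; context saved, return-PC = 7 --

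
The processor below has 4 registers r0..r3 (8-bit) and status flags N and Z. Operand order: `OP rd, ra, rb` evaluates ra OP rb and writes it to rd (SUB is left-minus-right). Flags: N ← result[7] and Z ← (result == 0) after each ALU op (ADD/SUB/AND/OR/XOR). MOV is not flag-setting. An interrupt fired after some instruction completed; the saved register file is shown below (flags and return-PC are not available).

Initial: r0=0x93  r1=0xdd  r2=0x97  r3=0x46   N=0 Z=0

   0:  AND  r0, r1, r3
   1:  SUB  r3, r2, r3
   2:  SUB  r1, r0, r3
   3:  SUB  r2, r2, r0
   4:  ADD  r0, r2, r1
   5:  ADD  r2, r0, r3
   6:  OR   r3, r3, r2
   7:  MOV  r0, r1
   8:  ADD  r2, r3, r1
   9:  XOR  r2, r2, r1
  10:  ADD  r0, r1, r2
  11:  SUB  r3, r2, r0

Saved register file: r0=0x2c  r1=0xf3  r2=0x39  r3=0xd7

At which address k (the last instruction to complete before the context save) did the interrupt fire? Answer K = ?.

K = 10

after  0: r0=0x44 r1=0xdd r2=0x97 r3=0x46  N=0 Z=0
after  1: r0=0x44 r1=0xdd r2=0x97 r3=0x51  N=0 Z=0
after  2: r0=0x44 r1=0xf3 r2=0x97 r3=0x51  N=1 Z=0
after  3: r0=0x44 r1=0xf3 r2=0x53 r3=0x51  N=0 Z=0
after  4: r0=0x46 r1=0xf3 r2=0x53 r3=0x51  N=0 Z=0
after  5: r0=0x46 r1=0xf3 r2=0x97 r3=0x51  N=1 Z=0
after  6: r0=0x46 r1=0xf3 r2=0x97 r3=0xd7  N=1 Z=0
after  7: r0=0xf3 r1=0xf3 r2=0x97 r3=0xd7  N=1 Z=0
after  8: r0=0xf3 r1=0xf3 r2=0xca r3=0xd7  N=1 Z=0
after  9: r0=0xf3 r1=0xf3 r2=0x39 r3=0xd7  N=0 Z=0
after 10: r0=0x2c r1=0xf3 r2=0x39 r3=0xd7  N=0 Z=0
-- IRQ taken; context saved, return-PC = 11 --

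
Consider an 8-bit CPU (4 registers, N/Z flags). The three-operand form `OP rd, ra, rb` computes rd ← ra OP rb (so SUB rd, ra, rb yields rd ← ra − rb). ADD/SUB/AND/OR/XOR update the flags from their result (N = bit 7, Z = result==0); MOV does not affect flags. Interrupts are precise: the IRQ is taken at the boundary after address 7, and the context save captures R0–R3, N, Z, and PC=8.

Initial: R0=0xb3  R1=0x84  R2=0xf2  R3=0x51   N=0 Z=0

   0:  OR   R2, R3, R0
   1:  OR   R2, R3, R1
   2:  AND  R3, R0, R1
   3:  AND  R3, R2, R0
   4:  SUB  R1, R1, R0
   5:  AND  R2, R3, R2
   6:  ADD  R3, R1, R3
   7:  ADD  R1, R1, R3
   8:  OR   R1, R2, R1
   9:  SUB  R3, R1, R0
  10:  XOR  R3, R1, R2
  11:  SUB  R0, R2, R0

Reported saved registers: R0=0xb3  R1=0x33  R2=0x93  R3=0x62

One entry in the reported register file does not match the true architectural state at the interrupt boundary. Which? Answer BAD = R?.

after  0: R0=0xb3 R1=0x84 R2=0xf3 R3=0x51  N=1 Z=0
after  1: R0=0xb3 R1=0x84 R2=0xd5 R3=0x51  N=1 Z=0
after  2: R0=0xb3 R1=0x84 R2=0xd5 R3=0x80  N=1 Z=0
after  3: R0=0xb3 R1=0x84 R2=0xd5 R3=0x91  N=1 Z=0
after  4: R0=0xb3 R1=0xd1 R2=0xd5 R3=0x91  N=1 Z=0
after  5: R0=0xb3 R1=0xd1 R2=0x91 R3=0x91  N=1 Z=0
after  6: R0=0xb3 R1=0xd1 R2=0x91 R3=0x62  N=0 Z=0
after  7: R0=0xb3 R1=0x33 R2=0x91 R3=0x62  N=0 Z=0
-- IRQ taken; context saved, return-PC = 8 --
mismatch: R2: reported 0x93 vs actual 0x91

BAD = R2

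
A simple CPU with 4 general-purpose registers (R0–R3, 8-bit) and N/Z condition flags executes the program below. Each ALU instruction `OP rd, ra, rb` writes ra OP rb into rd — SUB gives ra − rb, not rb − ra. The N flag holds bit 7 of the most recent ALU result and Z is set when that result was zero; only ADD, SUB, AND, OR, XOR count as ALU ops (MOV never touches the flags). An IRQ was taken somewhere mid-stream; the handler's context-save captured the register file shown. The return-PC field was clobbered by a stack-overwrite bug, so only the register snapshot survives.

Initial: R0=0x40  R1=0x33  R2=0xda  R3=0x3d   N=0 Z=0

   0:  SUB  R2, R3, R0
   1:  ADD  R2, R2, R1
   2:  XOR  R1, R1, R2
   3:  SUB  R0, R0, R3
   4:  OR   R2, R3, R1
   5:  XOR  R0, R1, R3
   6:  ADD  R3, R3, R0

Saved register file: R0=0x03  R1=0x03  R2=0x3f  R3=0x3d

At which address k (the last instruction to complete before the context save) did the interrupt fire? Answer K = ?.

K = 4

after  0: R0=0x40 R1=0x33 R2=0xfd R3=0x3d  N=1 Z=0
after  1: R0=0x40 R1=0x33 R2=0x30 R3=0x3d  N=0 Z=0
after  2: R0=0x40 R1=0x03 R2=0x30 R3=0x3d  N=0 Z=0
after  3: R0=0x03 R1=0x03 R2=0x30 R3=0x3d  N=0 Z=0
after  4: R0=0x03 R1=0x03 R2=0x3f R3=0x3d  N=0 Z=0
-- IRQ taken; context saved, return-PC = 5 --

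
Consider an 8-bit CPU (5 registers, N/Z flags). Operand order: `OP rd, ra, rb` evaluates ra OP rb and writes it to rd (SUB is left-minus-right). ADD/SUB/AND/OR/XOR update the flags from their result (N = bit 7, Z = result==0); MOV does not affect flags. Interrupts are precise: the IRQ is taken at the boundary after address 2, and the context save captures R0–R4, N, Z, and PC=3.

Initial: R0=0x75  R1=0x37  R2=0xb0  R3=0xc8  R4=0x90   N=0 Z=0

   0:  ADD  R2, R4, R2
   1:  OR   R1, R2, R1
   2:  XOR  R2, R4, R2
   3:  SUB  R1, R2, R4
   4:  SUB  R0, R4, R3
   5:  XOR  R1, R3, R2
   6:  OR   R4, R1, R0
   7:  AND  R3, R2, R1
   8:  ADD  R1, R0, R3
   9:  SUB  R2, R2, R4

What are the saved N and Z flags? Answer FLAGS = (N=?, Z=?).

FLAGS = (N=1, Z=0)

after  0: R0=0x75 R1=0x37 R2=0x40 R3=0xc8 R4=0x90  N=0 Z=0
after  1: R0=0x75 R1=0x77 R2=0x40 R3=0xc8 R4=0x90  N=0 Z=0
after  2: R0=0x75 R1=0x77 R2=0xd0 R3=0xc8 R4=0x90  N=1 Z=0
-- IRQ taken; context saved, return-PC = 3 --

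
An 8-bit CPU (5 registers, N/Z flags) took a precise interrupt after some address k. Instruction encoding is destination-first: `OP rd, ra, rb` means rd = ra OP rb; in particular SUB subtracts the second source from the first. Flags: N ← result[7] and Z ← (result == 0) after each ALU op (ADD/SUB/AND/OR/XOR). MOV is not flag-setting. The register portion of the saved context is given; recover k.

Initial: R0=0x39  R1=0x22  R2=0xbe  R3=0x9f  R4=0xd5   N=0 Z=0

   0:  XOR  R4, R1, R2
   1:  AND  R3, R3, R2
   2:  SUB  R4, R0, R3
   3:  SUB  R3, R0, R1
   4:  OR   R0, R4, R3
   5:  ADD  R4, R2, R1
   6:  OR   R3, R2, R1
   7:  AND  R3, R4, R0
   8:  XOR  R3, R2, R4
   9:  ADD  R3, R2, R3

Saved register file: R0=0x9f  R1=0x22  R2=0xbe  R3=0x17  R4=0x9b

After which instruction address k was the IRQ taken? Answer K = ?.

K = 4

after  0: R0=0x39 R1=0x22 R2=0xbe R3=0x9f R4=0x9c  N=1 Z=0
after  1: R0=0x39 R1=0x22 R2=0xbe R3=0x9e R4=0x9c  N=1 Z=0
after  2: R0=0x39 R1=0x22 R2=0xbe R3=0x9e R4=0x9b  N=1 Z=0
after  3: R0=0x39 R1=0x22 R2=0xbe R3=0x17 R4=0x9b  N=0 Z=0
after  4: R0=0x9f R1=0x22 R2=0xbe R3=0x17 R4=0x9b  N=1 Z=0
-- IRQ taken; context saved, return-PC = 5 --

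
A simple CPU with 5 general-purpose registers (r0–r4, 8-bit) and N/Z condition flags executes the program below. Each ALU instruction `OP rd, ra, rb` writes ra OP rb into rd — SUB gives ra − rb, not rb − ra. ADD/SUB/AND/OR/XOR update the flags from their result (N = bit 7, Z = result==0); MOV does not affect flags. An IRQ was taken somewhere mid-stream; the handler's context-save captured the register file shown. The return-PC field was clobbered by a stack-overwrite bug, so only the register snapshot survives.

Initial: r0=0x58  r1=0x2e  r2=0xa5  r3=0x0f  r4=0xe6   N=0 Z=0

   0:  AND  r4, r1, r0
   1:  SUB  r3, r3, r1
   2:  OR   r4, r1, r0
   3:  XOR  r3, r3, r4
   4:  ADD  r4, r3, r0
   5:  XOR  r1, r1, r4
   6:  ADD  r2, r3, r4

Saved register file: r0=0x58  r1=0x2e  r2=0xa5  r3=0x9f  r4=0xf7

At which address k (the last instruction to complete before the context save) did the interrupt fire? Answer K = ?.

K = 4

after  0: r0=0x58 r1=0x2e r2=0xa5 r3=0x0f r4=0x08  N=0 Z=0
after  1: r0=0x58 r1=0x2e r2=0xa5 r3=0xe1 r4=0x08  N=1 Z=0
after  2: r0=0x58 r1=0x2e r2=0xa5 r3=0xe1 r4=0x7e  N=0 Z=0
after  3: r0=0x58 r1=0x2e r2=0xa5 r3=0x9f r4=0x7e  N=1 Z=0
after  4: r0=0x58 r1=0x2e r2=0xa5 r3=0x9f r4=0xf7  N=1 Z=0
-- IRQ taken; context saved, return-PC = 5 --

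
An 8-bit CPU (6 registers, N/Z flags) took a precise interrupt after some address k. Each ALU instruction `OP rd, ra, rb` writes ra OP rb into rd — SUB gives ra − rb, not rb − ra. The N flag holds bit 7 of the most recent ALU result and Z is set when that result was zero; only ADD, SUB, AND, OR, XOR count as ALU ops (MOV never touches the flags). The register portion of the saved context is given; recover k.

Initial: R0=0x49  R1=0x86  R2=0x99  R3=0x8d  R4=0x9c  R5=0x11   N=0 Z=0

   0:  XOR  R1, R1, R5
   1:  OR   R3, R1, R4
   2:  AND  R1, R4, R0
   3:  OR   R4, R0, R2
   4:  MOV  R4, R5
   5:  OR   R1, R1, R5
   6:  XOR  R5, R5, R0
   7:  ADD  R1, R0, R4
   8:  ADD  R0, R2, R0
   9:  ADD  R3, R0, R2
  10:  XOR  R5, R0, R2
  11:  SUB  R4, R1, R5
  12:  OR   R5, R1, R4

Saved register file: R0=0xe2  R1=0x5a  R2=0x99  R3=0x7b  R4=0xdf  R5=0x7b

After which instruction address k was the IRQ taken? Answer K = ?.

K = 11

after  0: R0=0x49 R1=0x97 R2=0x99 R3=0x8d R4=0x9c R5=0x11  N=1 Z=0
after  1: R0=0x49 R1=0x97 R2=0x99 R3=0x9f R4=0x9c R5=0x11  N=1 Z=0
after  2: R0=0x49 R1=0x08 R2=0x99 R3=0x9f R4=0x9c R5=0x11  N=0 Z=0
after  3: R0=0x49 R1=0x08 R2=0x99 R3=0x9f R4=0xd9 R5=0x11  N=1 Z=0
after  4: R0=0x49 R1=0x08 R2=0x99 R3=0x9f R4=0x11 R5=0x11  N=1 Z=0
after  5: R0=0x49 R1=0x19 R2=0x99 R3=0x9f R4=0x11 R5=0x11  N=0 Z=0
after  6: R0=0x49 R1=0x19 R2=0x99 R3=0x9f R4=0x11 R5=0x58  N=0 Z=0
after  7: R0=0x49 R1=0x5a R2=0x99 R3=0x9f R4=0x11 R5=0x58  N=0 Z=0
after  8: R0=0xe2 R1=0x5a R2=0x99 R3=0x9f R4=0x11 R5=0x58  N=1 Z=0
after  9: R0=0xe2 R1=0x5a R2=0x99 R3=0x7b R4=0x11 R5=0x58  N=0 Z=0
after 10: R0=0xe2 R1=0x5a R2=0x99 R3=0x7b R4=0x11 R5=0x7b  N=0 Z=0
after 11: R0=0xe2 R1=0x5a R2=0x99 R3=0x7b R4=0xdf R5=0x7b  N=1 Z=0
-- IRQ taken; context saved, return-PC = 12 --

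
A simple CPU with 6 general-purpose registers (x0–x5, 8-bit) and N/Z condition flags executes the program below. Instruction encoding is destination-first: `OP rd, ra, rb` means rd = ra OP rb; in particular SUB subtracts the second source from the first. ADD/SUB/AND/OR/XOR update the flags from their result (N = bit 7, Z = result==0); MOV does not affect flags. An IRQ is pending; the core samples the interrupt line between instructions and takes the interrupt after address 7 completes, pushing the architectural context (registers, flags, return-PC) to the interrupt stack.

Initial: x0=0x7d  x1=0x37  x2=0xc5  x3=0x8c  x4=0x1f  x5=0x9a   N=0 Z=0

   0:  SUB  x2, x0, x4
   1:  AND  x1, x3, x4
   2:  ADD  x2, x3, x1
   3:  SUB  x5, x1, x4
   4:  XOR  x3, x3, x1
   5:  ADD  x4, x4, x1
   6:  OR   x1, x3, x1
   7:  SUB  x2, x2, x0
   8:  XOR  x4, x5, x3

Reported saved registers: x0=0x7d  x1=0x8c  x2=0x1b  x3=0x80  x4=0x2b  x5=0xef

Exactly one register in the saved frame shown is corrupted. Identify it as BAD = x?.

BAD = x5

after  0: x0=0x7d x1=0x37 x2=0x5e x3=0x8c x4=0x1f x5=0x9a  N=0 Z=0
after  1: x0=0x7d x1=0x0c x2=0x5e x3=0x8c x4=0x1f x5=0x9a  N=0 Z=0
after  2: x0=0x7d x1=0x0c x2=0x98 x3=0x8c x4=0x1f x5=0x9a  N=1 Z=0
after  3: x0=0x7d x1=0x0c x2=0x98 x3=0x8c x4=0x1f x5=0xed  N=1 Z=0
after  4: x0=0x7d x1=0x0c x2=0x98 x3=0x80 x4=0x1f x5=0xed  N=1 Z=0
after  5: x0=0x7d x1=0x0c x2=0x98 x3=0x80 x4=0x2b x5=0xed  N=0 Z=0
after  6: x0=0x7d x1=0x8c x2=0x98 x3=0x80 x4=0x2b x5=0xed  N=1 Z=0
after  7: x0=0x7d x1=0x8c x2=0x1b x3=0x80 x4=0x2b x5=0xed  N=0 Z=0
-- IRQ taken; context saved, return-PC = 8 --
mismatch: x5: reported 0xef vs actual 0xed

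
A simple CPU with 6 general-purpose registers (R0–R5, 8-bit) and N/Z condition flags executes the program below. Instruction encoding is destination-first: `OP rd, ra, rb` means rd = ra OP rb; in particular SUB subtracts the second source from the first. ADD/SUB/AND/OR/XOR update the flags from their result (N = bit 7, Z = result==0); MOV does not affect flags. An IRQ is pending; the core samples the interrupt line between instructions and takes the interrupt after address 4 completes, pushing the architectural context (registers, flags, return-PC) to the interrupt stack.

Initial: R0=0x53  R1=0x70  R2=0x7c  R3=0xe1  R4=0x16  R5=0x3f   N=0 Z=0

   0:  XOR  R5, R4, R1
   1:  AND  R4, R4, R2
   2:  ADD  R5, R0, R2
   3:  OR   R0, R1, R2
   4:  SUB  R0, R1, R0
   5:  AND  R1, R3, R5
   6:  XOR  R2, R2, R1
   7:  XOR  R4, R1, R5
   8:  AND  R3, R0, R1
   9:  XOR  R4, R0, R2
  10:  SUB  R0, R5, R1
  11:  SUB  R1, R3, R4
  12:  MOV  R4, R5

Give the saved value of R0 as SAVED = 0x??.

after  0: R0=0x53 R1=0x70 R2=0x7c R3=0xe1 R4=0x16 R5=0x66  N=0 Z=0
after  1: R0=0x53 R1=0x70 R2=0x7c R3=0xe1 R4=0x14 R5=0x66  N=0 Z=0
after  2: R0=0x53 R1=0x70 R2=0x7c R3=0xe1 R4=0x14 R5=0xcf  N=1 Z=0
after  3: R0=0x7c R1=0x70 R2=0x7c R3=0xe1 R4=0x14 R5=0xcf  N=0 Z=0
after  4: R0=0xf4 R1=0x70 R2=0x7c R3=0xe1 R4=0x14 R5=0xcf  N=1 Z=0
-- IRQ taken; context saved, return-PC = 5 --

SAVED = 0xf4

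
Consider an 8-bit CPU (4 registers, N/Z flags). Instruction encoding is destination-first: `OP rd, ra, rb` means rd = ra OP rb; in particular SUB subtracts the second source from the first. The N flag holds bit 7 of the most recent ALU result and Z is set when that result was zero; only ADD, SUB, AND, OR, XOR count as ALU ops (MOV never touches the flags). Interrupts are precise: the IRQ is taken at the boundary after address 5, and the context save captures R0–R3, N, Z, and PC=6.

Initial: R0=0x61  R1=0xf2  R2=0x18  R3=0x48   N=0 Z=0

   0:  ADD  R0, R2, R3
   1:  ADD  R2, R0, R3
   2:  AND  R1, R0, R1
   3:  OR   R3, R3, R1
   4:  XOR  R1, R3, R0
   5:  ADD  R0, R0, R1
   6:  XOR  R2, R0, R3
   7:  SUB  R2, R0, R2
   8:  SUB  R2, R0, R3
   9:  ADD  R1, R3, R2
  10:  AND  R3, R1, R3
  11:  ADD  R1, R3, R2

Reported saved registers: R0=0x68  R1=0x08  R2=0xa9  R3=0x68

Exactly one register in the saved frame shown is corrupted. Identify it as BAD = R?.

BAD = R2

after  0: R0=0x60 R1=0xf2 R2=0x18 R3=0x48  N=0 Z=0
after  1: R0=0x60 R1=0xf2 R2=0xa8 R3=0x48  N=1 Z=0
after  2: R0=0x60 R1=0x60 R2=0xa8 R3=0x48  N=0 Z=0
after  3: R0=0x60 R1=0x60 R2=0xa8 R3=0x68  N=0 Z=0
after  4: R0=0x60 R1=0x08 R2=0xa8 R3=0x68  N=0 Z=0
after  5: R0=0x68 R1=0x08 R2=0xa8 R3=0x68  N=0 Z=0
-- IRQ taken; context saved, return-PC = 6 --
mismatch: R2: reported 0xa9 vs actual 0xa8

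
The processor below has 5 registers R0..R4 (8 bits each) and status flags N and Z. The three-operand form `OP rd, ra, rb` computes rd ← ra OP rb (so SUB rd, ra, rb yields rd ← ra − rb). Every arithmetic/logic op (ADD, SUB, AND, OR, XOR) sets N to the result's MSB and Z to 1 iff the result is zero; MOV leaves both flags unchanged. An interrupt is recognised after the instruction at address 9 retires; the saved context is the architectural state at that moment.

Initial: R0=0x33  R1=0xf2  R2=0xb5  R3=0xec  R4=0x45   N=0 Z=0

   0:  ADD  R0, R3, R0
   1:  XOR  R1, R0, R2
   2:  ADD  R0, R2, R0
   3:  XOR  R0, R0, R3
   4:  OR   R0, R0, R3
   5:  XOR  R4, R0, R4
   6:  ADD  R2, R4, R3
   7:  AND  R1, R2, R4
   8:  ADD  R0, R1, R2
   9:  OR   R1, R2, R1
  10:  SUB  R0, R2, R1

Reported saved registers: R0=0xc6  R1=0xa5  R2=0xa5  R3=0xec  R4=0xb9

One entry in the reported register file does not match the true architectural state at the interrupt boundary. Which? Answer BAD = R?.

after  0: R0=0x1f R1=0xf2 R2=0xb5 R3=0xec R4=0x45  N=0 Z=0
after  1: R0=0x1f R1=0xaa R2=0xb5 R3=0xec R4=0x45  N=1 Z=0
after  2: R0=0xd4 R1=0xaa R2=0xb5 R3=0xec R4=0x45  N=1 Z=0
after  3: R0=0x38 R1=0xaa R2=0xb5 R3=0xec R4=0x45  N=0 Z=0
after  4: R0=0xfc R1=0xaa R2=0xb5 R3=0xec R4=0x45  N=1 Z=0
after  5: R0=0xfc R1=0xaa R2=0xb5 R3=0xec R4=0xb9  N=1 Z=0
after  6: R0=0xfc R1=0xaa R2=0xa5 R3=0xec R4=0xb9  N=1 Z=0
after  7: R0=0xfc R1=0xa1 R2=0xa5 R3=0xec R4=0xb9  N=1 Z=0
after  8: R0=0x46 R1=0xa1 R2=0xa5 R3=0xec R4=0xb9  N=0 Z=0
after  9: R0=0x46 R1=0xa5 R2=0xa5 R3=0xec R4=0xb9  N=1 Z=0
-- IRQ taken; context saved, return-PC = 10 --
mismatch: R0: reported 0xc6 vs actual 0x46

BAD = R0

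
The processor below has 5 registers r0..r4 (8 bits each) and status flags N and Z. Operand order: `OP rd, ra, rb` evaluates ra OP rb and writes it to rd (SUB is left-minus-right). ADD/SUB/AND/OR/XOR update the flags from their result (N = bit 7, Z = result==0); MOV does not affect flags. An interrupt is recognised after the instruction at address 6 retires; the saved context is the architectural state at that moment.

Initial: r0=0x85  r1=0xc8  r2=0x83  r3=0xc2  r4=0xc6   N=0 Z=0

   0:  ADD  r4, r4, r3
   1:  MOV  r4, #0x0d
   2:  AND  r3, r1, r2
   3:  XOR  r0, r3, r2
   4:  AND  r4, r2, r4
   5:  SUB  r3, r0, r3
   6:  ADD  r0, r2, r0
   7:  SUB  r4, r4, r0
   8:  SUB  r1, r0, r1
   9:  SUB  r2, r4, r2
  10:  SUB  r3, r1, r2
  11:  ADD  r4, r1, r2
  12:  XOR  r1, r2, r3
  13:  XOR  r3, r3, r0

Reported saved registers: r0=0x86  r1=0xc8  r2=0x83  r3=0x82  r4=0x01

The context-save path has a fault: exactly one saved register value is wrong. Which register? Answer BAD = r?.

BAD = r3

after  0: r0=0x85 r1=0xc8 r2=0x83 r3=0xc2 r4=0x88  N=1 Z=0
after  1: r0=0x85 r1=0xc8 r2=0x83 r3=0xc2 r4=0x0d  N=1 Z=0
after  2: r0=0x85 r1=0xc8 r2=0x83 r3=0x80 r4=0x0d  N=1 Z=0
after  3: r0=0x03 r1=0xc8 r2=0x83 r3=0x80 r4=0x0d  N=0 Z=0
after  4: r0=0x03 r1=0xc8 r2=0x83 r3=0x80 r4=0x01  N=0 Z=0
after  5: r0=0x03 r1=0xc8 r2=0x83 r3=0x83 r4=0x01  N=1 Z=0
after  6: r0=0x86 r1=0xc8 r2=0x83 r3=0x83 r4=0x01  N=1 Z=0
-- IRQ taken; context saved, return-PC = 7 --
mismatch: r3: reported 0x82 vs actual 0x83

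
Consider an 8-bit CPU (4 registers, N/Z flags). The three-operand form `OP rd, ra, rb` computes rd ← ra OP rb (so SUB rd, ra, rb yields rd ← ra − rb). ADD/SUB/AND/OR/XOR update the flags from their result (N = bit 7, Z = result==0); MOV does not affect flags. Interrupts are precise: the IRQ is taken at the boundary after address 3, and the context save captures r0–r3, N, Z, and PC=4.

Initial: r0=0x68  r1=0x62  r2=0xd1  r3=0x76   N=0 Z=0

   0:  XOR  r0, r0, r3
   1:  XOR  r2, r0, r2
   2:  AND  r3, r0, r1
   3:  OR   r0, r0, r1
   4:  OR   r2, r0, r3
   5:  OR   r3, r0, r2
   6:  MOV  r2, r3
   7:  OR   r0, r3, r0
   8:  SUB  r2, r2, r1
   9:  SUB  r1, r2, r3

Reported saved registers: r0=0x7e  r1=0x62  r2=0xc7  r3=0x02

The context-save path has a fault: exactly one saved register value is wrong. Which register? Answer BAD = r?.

after  0: r0=0x1e r1=0x62 r2=0xd1 r3=0x76  N=0 Z=0
after  1: r0=0x1e r1=0x62 r2=0xcf r3=0x76  N=1 Z=0
after  2: r0=0x1e r1=0x62 r2=0xcf r3=0x02  N=0 Z=0
after  3: r0=0x7e r1=0x62 r2=0xcf r3=0x02  N=0 Z=0
-- IRQ taken; context saved, return-PC = 4 --
mismatch: r2: reported 0xc7 vs actual 0xcf

BAD = r2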